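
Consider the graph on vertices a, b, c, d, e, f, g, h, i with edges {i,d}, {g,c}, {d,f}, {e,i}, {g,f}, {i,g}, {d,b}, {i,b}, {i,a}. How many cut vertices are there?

2

Removing g increases the component count from 2 to 3, so g is a cut vertex.
Removing i increases the component count from 2 to 4, so i is a cut vertex.
By contrast removing d leaves 2 components; it is not a cut vertex. No other vertex is a cut vertex either.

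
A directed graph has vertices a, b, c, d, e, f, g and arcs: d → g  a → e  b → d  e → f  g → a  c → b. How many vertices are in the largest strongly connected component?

{g} is an SCC by itself.
{d} is an SCC by itself.
{e} is an SCC by itself.
{f} is an SCC by itself.
{a} is an SCC by itself.
(and 2 more singleton SCCs)
The largest has 1 vertex.

1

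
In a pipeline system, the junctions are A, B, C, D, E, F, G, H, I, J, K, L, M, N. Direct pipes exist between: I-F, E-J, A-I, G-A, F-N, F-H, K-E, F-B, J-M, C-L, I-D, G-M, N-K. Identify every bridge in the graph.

B-F, C-L, D-I, F-H

The edges on the cycle G-A-I-F-N-K-E-J-M-G are not bridges since each lies on that cycle.
But removing C-L disconnects C from L; removing H-F disconnects H from F; removing D-I disconnects D from I; removing B-F disconnects B from F — these are bridges.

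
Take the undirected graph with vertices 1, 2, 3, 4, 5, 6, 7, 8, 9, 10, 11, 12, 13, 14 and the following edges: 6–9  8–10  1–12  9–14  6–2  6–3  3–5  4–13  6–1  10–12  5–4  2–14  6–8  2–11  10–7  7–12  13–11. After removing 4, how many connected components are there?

1

With 4 gone, the remaining components are: {1, 2, 3, 5, 6, 7, 8, 9, 10, 11, 12, 13, 14}.
That is 1 component.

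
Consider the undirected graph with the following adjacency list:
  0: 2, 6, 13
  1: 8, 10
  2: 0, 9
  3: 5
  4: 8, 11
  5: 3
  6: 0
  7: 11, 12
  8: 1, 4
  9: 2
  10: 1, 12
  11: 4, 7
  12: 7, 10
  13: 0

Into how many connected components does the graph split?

Starting from 3 we can reach 3, 5. That is one component of size 2.
Starting from 0 we can reach 0, 2, 6, 9, 13. That is one component of size 5.
Starting from 1 we can reach 1, 4, 7, 8, 10, 11, 12. That is one component of size 7.
Total: 3 components.

3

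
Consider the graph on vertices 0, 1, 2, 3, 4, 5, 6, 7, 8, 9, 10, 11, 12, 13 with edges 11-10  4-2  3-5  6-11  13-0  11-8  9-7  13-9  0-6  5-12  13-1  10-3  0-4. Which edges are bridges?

0-13, 0-4, 0-6, 1-13, 10-11, 10-3, 11-6, 11-8, 12-5, 13-9, 2-4, 3-5, 7-9

removing 4-0 disconnects 4 from 0; removing 9-7 disconnects 9 from 7; removing 10-11 disconnects 10 from 11; removing 12-5 disconnects 12 from 5 — these are bridges.
In total 13 edges are bridges.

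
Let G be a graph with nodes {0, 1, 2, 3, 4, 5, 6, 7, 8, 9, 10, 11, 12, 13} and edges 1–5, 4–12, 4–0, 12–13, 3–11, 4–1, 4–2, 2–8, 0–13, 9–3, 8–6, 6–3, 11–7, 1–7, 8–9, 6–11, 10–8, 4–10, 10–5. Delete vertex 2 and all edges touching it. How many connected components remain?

1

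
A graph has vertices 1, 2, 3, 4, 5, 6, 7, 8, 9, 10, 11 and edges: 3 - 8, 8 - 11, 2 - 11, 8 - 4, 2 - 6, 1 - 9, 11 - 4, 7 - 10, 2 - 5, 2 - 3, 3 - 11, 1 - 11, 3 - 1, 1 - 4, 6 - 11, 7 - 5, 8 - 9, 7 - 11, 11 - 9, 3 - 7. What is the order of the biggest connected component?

Starting from 1 we can reach 1, 2, 3, 4, 5, 6, 7, 8, 9, 10, 11. That is one component of size 11.
The largest has 11 vertices.

11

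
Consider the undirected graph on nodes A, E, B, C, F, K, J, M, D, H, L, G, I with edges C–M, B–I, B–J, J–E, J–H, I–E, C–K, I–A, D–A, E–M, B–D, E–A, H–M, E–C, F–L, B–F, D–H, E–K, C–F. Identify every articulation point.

Removing F increases the component count from 2 to 3, so F is a cut vertex.
By contrast removing J leaves 2 components; it is not a cut vertex. No other vertex is a cut vertex either.

F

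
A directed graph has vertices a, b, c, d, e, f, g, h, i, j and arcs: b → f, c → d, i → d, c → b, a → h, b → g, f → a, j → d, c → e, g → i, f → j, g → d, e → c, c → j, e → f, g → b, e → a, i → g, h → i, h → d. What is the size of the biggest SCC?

6

{a, b, f, g, h, i} are all mutually reachable — one SCC of size 6.
{c, e} are all mutually reachable — one SCC of size 2.
{d} is an SCC by itself.
{j} is an SCC by itself.
The largest has 6 vertices.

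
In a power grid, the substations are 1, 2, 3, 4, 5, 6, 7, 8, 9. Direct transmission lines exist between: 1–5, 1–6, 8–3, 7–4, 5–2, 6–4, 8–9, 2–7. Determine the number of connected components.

2

Starting from 3 we can reach 3, 8, 9. That is one component of size 3.
Starting from 1 we can reach 1, 2, 4, 5, 6, 7. That is one component of size 6.
Total: 2 components.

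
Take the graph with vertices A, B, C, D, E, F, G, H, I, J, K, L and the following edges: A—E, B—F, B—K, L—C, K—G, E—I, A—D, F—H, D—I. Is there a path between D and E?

From D we can reach A, D, E, I, which includes E.

Yes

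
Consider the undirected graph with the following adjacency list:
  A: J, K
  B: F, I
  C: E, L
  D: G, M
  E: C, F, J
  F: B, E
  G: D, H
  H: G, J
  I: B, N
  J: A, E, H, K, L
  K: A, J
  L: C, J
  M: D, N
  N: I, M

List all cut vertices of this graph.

J

Removing J increases the component count from 1 to 2, so J is a cut vertex.
By contrast removing N leaves 1 component; it is not a cut vertex. No other vertex is a cut vertex either.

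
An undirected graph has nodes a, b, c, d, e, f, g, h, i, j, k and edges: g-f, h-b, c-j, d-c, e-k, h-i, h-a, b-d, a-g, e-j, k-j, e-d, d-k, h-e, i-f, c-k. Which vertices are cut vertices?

h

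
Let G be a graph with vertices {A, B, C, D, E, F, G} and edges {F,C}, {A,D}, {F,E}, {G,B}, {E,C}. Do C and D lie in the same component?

No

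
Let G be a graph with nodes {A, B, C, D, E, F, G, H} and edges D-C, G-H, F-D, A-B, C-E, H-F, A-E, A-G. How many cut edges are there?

1

The edges on the cycle A-G-H-F-D-C-E-A are not bridges since each lies on that cycle.
But removing A-B disconnects A from B — this is a bridge.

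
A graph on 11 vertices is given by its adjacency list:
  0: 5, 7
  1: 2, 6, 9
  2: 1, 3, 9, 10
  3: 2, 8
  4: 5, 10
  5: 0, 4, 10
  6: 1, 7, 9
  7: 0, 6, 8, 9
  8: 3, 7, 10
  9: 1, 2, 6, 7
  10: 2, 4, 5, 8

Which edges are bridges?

The edges on the cycle 8-7-9-1-2-10-8 are not bridges since each lies on that cycle.
Every edge lies on some cycle, so there are no bridges.

none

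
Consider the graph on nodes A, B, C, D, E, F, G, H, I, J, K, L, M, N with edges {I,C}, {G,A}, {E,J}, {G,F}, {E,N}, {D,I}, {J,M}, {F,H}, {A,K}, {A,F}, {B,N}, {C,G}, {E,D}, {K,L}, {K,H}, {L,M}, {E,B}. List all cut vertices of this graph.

E

Removing E increases the component count from 1 to 2, so E is a cut vertex.
By contrast removing A leaves 1 component; it is not a cut vertex. No other vertex is a cut vertex either.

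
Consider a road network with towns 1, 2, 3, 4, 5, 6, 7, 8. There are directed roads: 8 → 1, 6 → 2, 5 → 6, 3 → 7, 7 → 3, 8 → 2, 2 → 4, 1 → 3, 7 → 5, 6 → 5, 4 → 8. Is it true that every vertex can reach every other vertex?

From 5 we can reach every vertex (1, 2, 3, 4, 5, 6, 7, 8), and every vertex can reach 5 (1, 2, 3, 4, 5, 6, 7, 8). So the whole graph is one strongly connected component.

Yes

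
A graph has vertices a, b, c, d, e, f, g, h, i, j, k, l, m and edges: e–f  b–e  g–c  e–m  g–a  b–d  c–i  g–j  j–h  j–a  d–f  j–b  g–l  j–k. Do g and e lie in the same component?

Yes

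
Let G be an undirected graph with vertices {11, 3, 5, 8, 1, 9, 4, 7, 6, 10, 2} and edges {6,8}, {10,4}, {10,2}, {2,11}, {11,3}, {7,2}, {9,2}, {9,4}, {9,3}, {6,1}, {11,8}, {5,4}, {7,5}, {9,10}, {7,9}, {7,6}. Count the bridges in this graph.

1

The edges on the cycle 9-10-2-11-3-9 are not bridges since each lies on that cycle.
But removing 1 - 6 disconnects 1 from 6 — this is a bridge.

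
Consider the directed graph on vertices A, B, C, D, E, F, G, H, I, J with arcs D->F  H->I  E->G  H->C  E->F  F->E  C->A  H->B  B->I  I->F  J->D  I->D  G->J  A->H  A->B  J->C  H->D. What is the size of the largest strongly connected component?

{A, B, C, D, E, F, G, H, I, J} are all mutually reachable — one SCC of size 10.
The largest has 10 vertices.

10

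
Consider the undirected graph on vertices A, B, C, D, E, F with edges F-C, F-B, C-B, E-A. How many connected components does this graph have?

D is isolated — a component by itself.
Starting from A we can reach A, E. That is one component of size 2.
Starting from B we can reach B, C, F. That is one component of size 3.
Total: 3 components.

3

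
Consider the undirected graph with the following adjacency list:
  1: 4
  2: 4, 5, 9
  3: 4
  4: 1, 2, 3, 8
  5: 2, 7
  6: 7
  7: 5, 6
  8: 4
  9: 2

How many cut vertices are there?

Removing 2 increases the component count from 1 to 3, so 2 is a cut vertex.
Removing 4 increases the component count from 1 to 4, so 4 is a cut vertex.
Removing 5 increases the component count from 1 to 2, so 5 is a cut vertex.
Likewise 7 is a cut vertex.
By contrast removing 1 leaves 1 component; it is not a cut vertex. No other vertex is a cut vertex either.

4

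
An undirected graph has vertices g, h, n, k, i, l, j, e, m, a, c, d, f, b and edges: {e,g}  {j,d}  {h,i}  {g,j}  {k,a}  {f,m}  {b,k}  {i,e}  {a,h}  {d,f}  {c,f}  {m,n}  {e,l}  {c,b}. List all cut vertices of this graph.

Removing e increases the component count from 1 to 2, so e is a cut vertex.
Removing f increases the component count from 1 to 2, so f is a cut vertex.
Removing m increases the component count from 1 to 2, so m is a cut vertex.
By contrast removing i leaves 1 component; it is not a cut vertex. No other vertex is a cut vertex either.

e, f, m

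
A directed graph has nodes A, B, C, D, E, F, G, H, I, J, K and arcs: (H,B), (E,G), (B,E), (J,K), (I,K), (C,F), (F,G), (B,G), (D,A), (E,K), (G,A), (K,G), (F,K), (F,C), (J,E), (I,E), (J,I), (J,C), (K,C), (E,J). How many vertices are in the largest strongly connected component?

{C, F, K} are all mutually reachable — one SCC of size 3.
{E, I, J} are all mutually reachable — one SCC of size 3.
{A} is an SCC by itself.
{B} is an SCC by itself.
{H} is an SCC by itself.
(and 2 more singleton SCCs)
The largest has 3 vertices.

3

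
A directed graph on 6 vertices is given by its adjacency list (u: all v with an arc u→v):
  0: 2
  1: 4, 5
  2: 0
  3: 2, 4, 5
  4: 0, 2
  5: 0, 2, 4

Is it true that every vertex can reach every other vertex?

There is no directed path from 5 to 1, so the graph is not strongly connected.

No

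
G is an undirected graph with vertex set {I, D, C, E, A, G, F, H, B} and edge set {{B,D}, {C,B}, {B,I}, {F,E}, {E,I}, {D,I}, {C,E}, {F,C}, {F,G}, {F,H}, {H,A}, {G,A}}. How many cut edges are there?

The edges on the cycle F-G-A-H-F are not bridges since each lies on that cycle.
Every edge lies on some cycle, so there are no bridges.

0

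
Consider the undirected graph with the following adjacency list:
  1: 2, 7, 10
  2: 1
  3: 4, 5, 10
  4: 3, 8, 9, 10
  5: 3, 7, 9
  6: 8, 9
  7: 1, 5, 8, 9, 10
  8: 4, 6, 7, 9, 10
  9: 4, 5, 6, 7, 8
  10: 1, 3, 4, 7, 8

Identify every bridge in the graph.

The edges on the cycle 8-6-9-8 are not bridges since each lies on that cycle.
But removing 1-2 disconnects 1 from 2 — this is a bridge.

1-2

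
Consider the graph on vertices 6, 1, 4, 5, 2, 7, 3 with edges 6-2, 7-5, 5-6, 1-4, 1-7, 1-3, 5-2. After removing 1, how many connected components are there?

3

With 1 gone, the remaining components are: {3}; {4}; {2, 5, 6, 7}.
That is 3 components.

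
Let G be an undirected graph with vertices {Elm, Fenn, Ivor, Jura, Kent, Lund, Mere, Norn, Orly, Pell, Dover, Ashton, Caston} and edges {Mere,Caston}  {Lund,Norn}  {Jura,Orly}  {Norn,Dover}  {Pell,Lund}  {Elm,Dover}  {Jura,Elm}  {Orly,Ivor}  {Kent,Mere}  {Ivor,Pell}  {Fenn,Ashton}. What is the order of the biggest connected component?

Starting from Fenn we can reach Fenn, Ashton. That is one component of size 2.
Starting from Kent we can reach Kent, Mere, Caston. That is one component of size 3.
Starting from Elm we can reach Elm, Ivor, Jura, Lund, Norn, Orly, Pell, Dover. That is one component of size 8.
The largest has 8 vertices.

8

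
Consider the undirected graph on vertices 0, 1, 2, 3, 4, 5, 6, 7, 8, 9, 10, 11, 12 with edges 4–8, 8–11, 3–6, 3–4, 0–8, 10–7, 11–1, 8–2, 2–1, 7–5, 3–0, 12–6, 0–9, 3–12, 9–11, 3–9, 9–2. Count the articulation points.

2

Removing 3 increases the component count from 2 to 3, so 3 is a cut vertex.
Removing 7 increases the component count from 2 to 3, so 7 is a cut vertex.
By contrast removing 2 leaves 2 components; it is not a cut vertex. No other vertex is a cut vertex either.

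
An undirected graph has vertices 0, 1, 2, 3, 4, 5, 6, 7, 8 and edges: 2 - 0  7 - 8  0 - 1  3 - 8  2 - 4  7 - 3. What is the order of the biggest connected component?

5 is isolated — a component by itself.
6 is isolated — a component by itself.
Starting from 3 we can reach 3, 7, 8. That is one component of size 3.
Starting from 0 we can reach 0, 1, 2, 4. That is one component of size 4.
The largest has 4 vertices.

4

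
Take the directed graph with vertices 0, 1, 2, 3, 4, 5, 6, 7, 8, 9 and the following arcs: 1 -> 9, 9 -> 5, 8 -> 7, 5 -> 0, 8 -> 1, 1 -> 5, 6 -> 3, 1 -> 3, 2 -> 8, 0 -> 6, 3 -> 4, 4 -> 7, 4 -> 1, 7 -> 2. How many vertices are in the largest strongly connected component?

10

{0, 1, 2, 3, 4, 5, 6, 7, 8, 9} are all mutually reachable — one SCC of size 10.
The largest has 10 vertices.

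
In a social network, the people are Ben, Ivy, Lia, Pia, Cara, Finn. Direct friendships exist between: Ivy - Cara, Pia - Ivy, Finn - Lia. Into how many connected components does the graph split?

3

Ben is isolated — a component by itself.
Starting from Lia we can reach Lia, Finn. That is one component of size 2.
Starting from Ivy we can reach Ivy, Pia, Cara. That is one component of size 3.
Total: 3 components.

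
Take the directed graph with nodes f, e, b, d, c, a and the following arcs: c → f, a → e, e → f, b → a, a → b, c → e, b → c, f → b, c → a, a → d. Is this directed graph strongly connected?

No

There is no directed path from d to b, so the graph is not strongly connected.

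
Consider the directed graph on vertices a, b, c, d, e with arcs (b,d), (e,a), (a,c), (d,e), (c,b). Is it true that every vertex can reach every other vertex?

Yes

From b we can reach every vertex (a, b, c, d, e), and every vertex can reach b (a, b, c, d, e). So the whole graph is one strongly connected component.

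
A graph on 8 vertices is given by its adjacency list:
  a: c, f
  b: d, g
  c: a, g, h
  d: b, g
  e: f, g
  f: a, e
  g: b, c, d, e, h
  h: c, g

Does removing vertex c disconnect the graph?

No

Deleting c leaves 1 component (was 1) (its neighbors a, g, h remain connected to each other), so c is not a cut vertex.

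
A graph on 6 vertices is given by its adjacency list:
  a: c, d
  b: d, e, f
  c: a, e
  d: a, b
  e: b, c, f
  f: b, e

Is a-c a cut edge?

No

After removing a-c, the path a-d-b-e-c still connects them, so the edge is not a bridge.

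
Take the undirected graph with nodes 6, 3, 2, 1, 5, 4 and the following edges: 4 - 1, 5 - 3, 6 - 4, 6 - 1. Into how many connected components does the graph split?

3

2 is isolated — a component by itself.
Starting from 3 we can reach 3, 5. That is one component of size 2.
Starting from 1 we can reach 1, 4, 6. That is one component of size 3.
Total: 3 components.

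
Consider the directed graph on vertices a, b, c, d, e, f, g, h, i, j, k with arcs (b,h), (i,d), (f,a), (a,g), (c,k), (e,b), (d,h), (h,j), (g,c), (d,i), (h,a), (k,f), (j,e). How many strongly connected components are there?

{a, c, f, g, k} are all mutually reachable — one SCC of size 5.
{b, e, h, j} are all mutually reachable — one SCC of size 4.
{d, i} are all mutually reachable — one SCC of size 2.
That gives 3 strongly connected components.

3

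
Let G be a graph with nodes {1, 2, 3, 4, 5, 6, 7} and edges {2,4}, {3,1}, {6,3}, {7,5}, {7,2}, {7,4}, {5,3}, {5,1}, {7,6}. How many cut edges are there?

The edges on the cycle 7-2-4-7 are not bridges since each lies on that cycle.
Every edge lies on some cycle, so there are no bridges.

0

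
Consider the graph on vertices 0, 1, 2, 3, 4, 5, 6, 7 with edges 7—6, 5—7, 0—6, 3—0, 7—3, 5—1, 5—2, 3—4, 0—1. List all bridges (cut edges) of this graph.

2-5, 3-4

The edges on the cycle 7-3-0-6-7 are not bridges since each lies on that cycle.
But removing 2—5 disconnects 2 from 5; removing 3—4 disconnects 3 from 4 — these are bridges.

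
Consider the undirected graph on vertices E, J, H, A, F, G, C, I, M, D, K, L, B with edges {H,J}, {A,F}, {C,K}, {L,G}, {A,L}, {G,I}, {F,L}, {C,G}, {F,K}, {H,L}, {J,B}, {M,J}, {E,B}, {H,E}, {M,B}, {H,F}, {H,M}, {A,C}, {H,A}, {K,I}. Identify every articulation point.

H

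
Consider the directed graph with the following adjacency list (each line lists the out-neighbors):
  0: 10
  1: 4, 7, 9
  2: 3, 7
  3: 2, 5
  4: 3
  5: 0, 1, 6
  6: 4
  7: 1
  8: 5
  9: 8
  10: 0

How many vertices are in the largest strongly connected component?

{1, 2, 3, 4, 5, 6, 7, 8, 9} are all mutually reachable — one SCC of size 9.
{0, 10} are all mutually reachable — one SCC of size 2.
The largest has 9 vertices.

9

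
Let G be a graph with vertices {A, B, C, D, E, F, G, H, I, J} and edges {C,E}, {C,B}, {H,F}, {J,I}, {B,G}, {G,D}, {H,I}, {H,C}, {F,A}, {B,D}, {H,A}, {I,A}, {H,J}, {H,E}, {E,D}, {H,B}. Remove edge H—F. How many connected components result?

H and F are still connected via H-A-F, so the component count stays at 1.

1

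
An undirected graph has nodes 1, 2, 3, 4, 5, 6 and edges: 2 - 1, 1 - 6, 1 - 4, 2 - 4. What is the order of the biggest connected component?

4

3 is isolated — a component by itself.
5 is isolated — a component by itself.
Starting from 1 we can reach 1, 2, 4, 6. That is one component of size 4.
The largest has 4 vertices.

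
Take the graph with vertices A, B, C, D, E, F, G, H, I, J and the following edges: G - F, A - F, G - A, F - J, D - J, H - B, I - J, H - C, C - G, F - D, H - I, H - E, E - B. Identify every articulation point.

Removing H increases the component count from 1 to 2, so H is a cut vertex.
By contrast removing C leaves 1 component; it is not a cut vertex. No other vertex is a cut vertex either.

H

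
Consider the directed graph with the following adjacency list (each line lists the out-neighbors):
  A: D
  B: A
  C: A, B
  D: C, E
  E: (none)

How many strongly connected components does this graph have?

2

{A, B, C, D} are all mutually reachable — one SCC of size 4.
{E} is an SCC by itself.
That gives 2 strongly connected components.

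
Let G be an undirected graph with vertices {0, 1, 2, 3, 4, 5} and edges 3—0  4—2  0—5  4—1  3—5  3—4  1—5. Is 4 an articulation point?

Deleting 4 raises the number of components from 1 to 2, so 4 is a cut vertex.

Yes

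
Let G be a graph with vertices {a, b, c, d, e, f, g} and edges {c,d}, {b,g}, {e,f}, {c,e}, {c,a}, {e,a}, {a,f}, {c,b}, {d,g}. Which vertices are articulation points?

c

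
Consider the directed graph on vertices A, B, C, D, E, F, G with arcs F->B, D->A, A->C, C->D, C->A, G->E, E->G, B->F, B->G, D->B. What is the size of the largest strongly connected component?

3

{A, C, D} are all mutually reachable — one SCC of size 3.
{B, F} are all mutually reachable — one SCC of size 2.
{E, G} are all mutually reachable — one SCC of size 2.
The largest has 3 vertices.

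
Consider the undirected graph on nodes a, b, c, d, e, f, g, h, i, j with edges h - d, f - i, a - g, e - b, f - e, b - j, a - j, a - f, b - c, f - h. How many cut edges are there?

The edges on the cycle a-f-e-b-j-a are not bridges since each lies on that cycle.
But removing f - i disconnects f from i; removing a - g disconnects a from g; removing b - c disconnects b from c; removing f - h disconnects f from h — these are bridges.
In total 5 edges are bridges.

5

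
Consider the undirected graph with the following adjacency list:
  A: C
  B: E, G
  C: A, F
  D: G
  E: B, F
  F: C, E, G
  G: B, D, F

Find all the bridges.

A-C, C-F, D-G

The edges on the cycle E-F-G-B-E are not bridges since each lies on that cycle.
But removing C-A disconnects C from A; removing F-C disconnects F from C; removing G-D disconnects G from D — these are bridges.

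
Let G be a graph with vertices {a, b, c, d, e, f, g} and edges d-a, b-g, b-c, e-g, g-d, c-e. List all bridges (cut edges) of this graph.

a-d, d-g

The edges on the cycle b-c-e-g-b are not bridges since each lies on that cycle.
But removing g-d disconnects g from d; removing d-a disconnects d from a — these are bridges.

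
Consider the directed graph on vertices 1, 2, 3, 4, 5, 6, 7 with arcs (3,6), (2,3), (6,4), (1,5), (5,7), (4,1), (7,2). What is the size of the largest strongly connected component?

7

{1, 2, 3, 4, 5, 6, 7} are all mutually reachable — one SCC of size 7.
The largest has 7 vertices.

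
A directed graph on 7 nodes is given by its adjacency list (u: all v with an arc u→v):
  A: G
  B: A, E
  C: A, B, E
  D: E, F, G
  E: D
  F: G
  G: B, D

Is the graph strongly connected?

There is no directed path from G to C, so the graph is not strongly connected.

No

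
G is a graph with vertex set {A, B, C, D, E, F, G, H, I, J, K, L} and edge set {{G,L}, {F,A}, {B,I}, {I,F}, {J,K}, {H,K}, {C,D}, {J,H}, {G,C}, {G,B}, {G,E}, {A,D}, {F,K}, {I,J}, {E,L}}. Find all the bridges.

none

The edges on the cycle G-E-L-G are not bridges since each lies on that cycle.
Every edge lies on some cycle, so there are no bridges.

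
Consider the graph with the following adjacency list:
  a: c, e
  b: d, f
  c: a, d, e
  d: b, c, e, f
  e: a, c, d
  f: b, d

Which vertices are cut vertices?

Removing d increases the component count from 1 to 2, so d is a cut vertex.
By contrast removing f leaves 1 component; it is not a cut vertex. No other vertex is a cut vertex either.

d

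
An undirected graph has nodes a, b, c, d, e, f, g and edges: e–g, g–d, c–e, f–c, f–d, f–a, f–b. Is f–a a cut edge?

Yes

Removing f–a leaves no path between f and a: the component count goes from 1 to 2. So it is a bridge.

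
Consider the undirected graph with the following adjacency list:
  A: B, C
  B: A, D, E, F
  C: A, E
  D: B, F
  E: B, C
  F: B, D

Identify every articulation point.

B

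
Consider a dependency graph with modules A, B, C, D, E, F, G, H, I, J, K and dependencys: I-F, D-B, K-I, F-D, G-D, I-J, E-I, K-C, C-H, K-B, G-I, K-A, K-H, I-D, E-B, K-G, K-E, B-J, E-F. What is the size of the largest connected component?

11

Starting from A we can reach A, B, C, D, E, F, G, H, I, J, K. That is one component of size 11.
The largest has 11 vertices.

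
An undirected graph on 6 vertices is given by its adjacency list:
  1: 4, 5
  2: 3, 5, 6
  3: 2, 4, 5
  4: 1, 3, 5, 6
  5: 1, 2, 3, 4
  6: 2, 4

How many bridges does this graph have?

The edges on the cycle 2-3-5-4-6-2 are not bridges since each lies on that cycle.
Every edge lies on some cycle, so there are no bridges.

0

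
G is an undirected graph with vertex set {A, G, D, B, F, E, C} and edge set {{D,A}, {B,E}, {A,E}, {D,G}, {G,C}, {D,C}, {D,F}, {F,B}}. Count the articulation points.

Removing D increases the component count from 1 to 2, so D is a cut vertex.
By contrast removing C leaves 1 component; it is not a cut vertex. No other vertex is a cut vertex either.

1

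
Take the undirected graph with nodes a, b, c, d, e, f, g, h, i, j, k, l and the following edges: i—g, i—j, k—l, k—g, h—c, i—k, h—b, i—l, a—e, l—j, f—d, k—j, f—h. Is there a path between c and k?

The component containing c is {b, c, d, f, h}, and k is not in it.

No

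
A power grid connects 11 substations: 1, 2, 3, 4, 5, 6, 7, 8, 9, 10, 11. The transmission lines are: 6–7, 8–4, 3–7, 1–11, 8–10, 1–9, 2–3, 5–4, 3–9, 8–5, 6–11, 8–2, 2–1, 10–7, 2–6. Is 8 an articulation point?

Yes

Deleting 8 raises the number of components from 1 to 2, so 8 is a cut vertex.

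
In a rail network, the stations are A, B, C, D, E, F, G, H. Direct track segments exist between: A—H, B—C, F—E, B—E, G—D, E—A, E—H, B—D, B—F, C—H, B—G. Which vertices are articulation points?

B

Removing B increases the component count from 1 to 2, so B is a cut vertex.
By contrast removing D leaves 1 component; it is not a cut vertex. No other vertex is a cut vertex either.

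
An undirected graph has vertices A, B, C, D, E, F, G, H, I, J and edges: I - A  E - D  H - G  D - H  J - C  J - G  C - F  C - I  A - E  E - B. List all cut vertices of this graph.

Removing C increases the component count from 1 to 2, so C is a cut vertex.
Removing E increases the component count from 1 to 2, so E is a cut vertex.
By contrast removing A leaves 1 component; it is not a cut vertex. No other vertex is a cut vertex either.

C, E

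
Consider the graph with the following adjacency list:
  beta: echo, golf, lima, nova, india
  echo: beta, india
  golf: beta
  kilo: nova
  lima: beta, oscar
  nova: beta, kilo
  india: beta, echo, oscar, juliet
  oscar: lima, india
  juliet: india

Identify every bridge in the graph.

The edges on the cycle beta-lima-oscar-india-beta are not bridges since each lies on that cycle.
But removing india-juliet disconnects india from juliet; removing nova-beta disconnects nova from beta; removing beta-golf disconnects beta from golf; removing nova-kilo disconnects nova from kilo — these are bridges.

beta-golf, beta-nova, india-juliet, kilo-nova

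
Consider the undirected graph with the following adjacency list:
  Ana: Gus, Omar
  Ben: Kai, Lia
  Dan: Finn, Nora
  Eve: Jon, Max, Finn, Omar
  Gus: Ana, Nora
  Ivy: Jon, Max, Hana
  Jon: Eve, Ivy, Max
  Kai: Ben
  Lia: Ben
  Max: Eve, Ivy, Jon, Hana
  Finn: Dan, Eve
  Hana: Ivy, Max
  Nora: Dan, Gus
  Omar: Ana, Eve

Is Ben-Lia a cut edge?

Yes

Removing Ben-Lia leaves no path between Ben and Lia: the component count goes from 2 to 3. So it is a bridge.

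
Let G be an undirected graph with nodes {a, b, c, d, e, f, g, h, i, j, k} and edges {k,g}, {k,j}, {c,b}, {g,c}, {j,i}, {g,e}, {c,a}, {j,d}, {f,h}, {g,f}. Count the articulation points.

Removing c increases the component count from 1 to 3, so c is a cut vertex.
Removing f increases the component count from 1 to 2, so f is a cut vertex.
Removing g increases the component count from 1 to 4, so g is a cut vertex.
Likewise j, k are cut vertices.
By contrast removing h leaves 1 component; it is not a cut vertex. No other vertex is a cut vertex either.

5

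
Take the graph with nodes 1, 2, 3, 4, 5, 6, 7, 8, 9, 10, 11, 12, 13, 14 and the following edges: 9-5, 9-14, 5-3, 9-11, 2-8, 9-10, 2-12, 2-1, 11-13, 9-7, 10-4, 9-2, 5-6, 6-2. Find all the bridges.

1-2, 10-4, 10-9, 11-13, 11-9, 12-2, 14-9, 2-8, 3-5, 7-9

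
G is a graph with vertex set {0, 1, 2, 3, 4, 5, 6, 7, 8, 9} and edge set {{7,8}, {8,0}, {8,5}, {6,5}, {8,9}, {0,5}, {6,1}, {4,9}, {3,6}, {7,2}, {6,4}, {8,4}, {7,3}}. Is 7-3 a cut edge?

After removing 7-3, the path 7-8-5-6-3 still connects them, so the edge is not a bridge.

No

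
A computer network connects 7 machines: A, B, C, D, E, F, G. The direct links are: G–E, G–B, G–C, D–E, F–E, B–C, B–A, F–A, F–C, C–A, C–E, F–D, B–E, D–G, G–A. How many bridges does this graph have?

0

The edges on the cycle F-D-G-B-A-C-F are not bridges since each lies on that cycle.
Every edge lies on some cycle, so there are no bridges.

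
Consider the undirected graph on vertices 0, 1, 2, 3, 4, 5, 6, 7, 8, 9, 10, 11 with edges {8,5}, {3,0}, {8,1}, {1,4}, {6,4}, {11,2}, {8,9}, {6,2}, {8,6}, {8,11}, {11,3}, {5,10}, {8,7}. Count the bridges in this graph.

The edges on the cycle 8-1-4-6-8 are not bridges since each lies on that cycle.
But removing 11 - 3 disconnects 11 from 3; removing 10 - 5 disconnects 10 from 5; removing 8 - 5 disconnects 8 from 5; removing 0 - 3 disconnects 0 from 3 — these are bridges.
In total 6 edges are bridges.

6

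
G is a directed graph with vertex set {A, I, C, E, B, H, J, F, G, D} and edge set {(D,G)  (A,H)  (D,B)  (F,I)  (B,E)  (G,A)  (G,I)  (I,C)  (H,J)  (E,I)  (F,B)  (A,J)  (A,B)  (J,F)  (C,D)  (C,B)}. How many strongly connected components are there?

{A, B, C, D, E, F, G, H, I, J} are all mutually reachable — one SCC of size 10.
That gives 1 strongly connected component.

1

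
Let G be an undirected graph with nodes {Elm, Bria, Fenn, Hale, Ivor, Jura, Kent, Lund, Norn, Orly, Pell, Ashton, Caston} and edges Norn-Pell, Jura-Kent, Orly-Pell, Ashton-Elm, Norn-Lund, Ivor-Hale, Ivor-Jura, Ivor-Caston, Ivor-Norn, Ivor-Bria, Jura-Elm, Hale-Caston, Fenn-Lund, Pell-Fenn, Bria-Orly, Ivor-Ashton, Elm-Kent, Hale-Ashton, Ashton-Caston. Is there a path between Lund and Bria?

Yes

From Lund we can reach Elm, Bria, Fenn, Hale, Ivor, Jura, Kent, Lund, Norn, Orly, Pell, Ashton, Caston, which includes Bria.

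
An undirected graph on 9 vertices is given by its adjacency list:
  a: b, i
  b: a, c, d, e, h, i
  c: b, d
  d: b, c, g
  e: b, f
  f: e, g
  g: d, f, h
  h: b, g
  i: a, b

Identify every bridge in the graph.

none

The edges on the cycle g-d-c-b-e-f-g are not bridges since each lies on that cycle.
Every edge lies on some cycle, so there are no bridges.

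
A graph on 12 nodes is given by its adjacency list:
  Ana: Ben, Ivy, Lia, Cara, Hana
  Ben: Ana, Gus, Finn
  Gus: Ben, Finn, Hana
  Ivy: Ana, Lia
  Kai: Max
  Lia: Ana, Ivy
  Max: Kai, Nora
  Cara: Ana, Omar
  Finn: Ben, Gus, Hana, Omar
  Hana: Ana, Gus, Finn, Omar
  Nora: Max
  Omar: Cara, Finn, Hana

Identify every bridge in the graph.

The edges on the cycle Ana-Ivy-Lia-Ana are not bridges since each lies on that cycle.
But removing Max-Kai disconnects Max from Kai; removing Nora-Max disconnects Nora from Max — these are bridges.

Kai-Max, Max-Nora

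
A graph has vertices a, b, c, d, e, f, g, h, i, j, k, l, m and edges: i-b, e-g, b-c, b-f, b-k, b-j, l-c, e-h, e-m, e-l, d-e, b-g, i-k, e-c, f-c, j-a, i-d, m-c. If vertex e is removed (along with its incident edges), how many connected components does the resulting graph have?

2

With e gone, the remaining components are: {h}; {a, b, c, d, f, g, i, j, k, l, m}.
That is 2 components.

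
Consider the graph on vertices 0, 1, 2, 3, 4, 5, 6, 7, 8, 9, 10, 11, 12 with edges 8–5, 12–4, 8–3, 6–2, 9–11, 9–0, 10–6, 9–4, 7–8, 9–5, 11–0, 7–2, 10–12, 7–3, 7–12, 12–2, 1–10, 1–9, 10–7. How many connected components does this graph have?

1

Starting from 0 we can reach 0, 1, 2, 3, 4, 5, 6, 7, 8, 9, 10, 11, 12. That is one component of size 13.
Total: 1 component.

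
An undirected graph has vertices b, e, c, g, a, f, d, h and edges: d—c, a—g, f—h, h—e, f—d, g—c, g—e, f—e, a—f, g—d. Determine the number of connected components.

b is isolated — a component by itself.
Starting from a we can reach a, c, d, e, f, g, h. That is one component of size 7.
Total: 2 components.

2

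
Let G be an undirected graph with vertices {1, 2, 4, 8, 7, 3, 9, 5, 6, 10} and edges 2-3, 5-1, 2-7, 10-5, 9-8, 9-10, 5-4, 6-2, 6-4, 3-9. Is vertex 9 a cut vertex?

Deleting 9 raises the number of components from 1 to 2, so 9 is a cut vertex.

Yes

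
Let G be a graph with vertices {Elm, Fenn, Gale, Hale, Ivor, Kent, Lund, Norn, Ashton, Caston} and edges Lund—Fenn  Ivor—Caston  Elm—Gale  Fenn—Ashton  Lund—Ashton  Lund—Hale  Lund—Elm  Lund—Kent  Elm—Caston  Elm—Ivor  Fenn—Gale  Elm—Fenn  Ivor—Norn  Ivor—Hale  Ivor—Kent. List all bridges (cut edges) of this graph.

The edges on the cycle Lund-Elm-Ivor-Hale-Lund are not bridges since each lies on that cycle.
But removing Norn—Ivor disconnects Norn from Ivor — this is a bridge.

Ivor-Norn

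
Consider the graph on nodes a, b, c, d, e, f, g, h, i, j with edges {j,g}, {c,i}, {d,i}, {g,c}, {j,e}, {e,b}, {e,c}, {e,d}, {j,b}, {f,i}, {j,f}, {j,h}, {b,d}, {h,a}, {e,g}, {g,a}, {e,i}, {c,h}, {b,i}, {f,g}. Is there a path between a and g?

Yes

From a we can reach a, b, c, d, e, f, g, h, i, j, which includes g.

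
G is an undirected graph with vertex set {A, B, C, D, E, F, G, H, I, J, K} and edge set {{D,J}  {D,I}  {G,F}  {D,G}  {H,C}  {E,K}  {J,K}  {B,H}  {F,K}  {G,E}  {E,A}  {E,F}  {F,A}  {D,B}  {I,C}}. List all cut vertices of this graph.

D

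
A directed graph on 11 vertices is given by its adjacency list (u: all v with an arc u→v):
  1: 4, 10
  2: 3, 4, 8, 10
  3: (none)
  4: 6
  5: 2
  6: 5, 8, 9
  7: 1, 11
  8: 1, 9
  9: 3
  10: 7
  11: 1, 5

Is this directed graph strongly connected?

No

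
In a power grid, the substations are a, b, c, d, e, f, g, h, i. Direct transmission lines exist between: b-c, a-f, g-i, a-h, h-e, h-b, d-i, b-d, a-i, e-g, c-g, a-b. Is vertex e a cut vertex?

No

Deleting e leaves 1 component (was 1) (its neighbors g, h remain connected to each other), so e is not a cut vertex.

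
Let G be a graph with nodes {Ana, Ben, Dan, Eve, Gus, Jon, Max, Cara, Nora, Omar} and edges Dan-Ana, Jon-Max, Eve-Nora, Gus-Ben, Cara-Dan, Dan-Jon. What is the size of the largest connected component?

Omar is isolated — a component by itself.
Starting from Ben we can reach Ben, Gus. That is one component of size 2.
Starting from Eve we can reach Eve, Nora. That is one component of size 2.
Starting from Ana we can reach Ana, Dan, Jon, Max, Cara. That is one component of size 5.
The largest has 5 vertices.

5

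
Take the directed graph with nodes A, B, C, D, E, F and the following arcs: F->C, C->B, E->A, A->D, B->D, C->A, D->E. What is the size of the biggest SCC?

3

{A, D, E} are all mutually reachable — one SCC of size 3.
{C} is an SCC by itself.
{B} is an SCC by itself.
{F} is an SCC by itself.
The largest has 3 vertices.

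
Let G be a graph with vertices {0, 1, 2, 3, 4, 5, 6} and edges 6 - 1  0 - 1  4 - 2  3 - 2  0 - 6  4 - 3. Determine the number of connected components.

5 is isolated — a component by itself.
Starting from 2 we can reach 2, 3, 4. That is one component of size 3.
Starting from 0 we can reach 0, 1, 6. That is one component of size 3.
Total: 3 components.

3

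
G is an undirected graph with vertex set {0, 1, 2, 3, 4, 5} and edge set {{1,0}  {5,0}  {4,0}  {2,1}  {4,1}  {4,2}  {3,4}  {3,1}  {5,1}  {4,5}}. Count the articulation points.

0

Removing 0, for instance, still leaves 1 component. No single vertex removal increases the component count — the graph has no articulation points.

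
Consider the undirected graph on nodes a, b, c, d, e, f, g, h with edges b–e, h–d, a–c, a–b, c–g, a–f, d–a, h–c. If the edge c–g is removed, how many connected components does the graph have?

2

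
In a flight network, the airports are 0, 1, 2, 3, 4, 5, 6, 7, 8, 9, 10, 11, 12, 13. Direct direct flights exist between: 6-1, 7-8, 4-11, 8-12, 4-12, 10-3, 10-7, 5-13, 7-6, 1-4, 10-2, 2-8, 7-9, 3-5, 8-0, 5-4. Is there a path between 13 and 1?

Yes

From 13 we can reach 0, 1, 2, 3, 4, 5, 6, 7, 8, 9, 10, 11, 12, 13, which includes 1.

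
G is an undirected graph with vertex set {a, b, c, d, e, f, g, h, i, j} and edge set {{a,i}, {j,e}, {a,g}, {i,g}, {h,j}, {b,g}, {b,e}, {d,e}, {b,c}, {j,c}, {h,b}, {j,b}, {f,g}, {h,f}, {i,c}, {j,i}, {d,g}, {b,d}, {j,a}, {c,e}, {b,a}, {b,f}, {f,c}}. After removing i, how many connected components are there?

With i gone, the remaining components are: {a, b, c, d, e, f, g, h, j}.
That is 1 component.

1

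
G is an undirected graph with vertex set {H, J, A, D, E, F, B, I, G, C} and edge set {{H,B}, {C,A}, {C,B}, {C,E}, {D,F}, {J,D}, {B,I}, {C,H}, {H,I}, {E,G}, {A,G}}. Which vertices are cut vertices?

Removing C increases the component count from 2 to 3, so C is a cut vertex.
Removing D increases the component count from 2 to 3, so D is a cut vertex.
By contrast removing I leaves 2 components; it is not a cut vertex. No other vertex is a cut vertex either.

C, D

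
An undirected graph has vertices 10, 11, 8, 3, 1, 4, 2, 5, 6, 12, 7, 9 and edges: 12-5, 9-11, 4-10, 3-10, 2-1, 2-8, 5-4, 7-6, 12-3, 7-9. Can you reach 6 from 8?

The component containing 8 is {1, 2, 8}, and 6 is not in it.

No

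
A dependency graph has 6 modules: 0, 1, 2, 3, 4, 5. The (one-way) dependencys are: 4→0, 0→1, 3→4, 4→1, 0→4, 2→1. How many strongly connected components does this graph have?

5

{0, 4} are all mutually reachable — one SCC of size 2.
{2} is an SCC by itself.
{1} is an SCC by itself.
{3} is an SCC by itself.
{5} is an SCC by itself.
That gives 5 strongly connected components.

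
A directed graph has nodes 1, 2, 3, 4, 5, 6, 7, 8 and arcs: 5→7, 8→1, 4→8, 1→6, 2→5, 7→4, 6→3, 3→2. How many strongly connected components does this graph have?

{1, 2, 3, 4, 5, 6, 7, 8} are all mutually reachable — one SCC of size 8.
That gives 1 strongly connected component.

1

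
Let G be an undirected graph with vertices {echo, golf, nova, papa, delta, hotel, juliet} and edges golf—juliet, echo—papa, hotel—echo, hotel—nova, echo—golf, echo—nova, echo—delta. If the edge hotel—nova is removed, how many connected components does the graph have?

1

hotel and nova are still connected via hotel-echo-nova, so the component count stays at 1.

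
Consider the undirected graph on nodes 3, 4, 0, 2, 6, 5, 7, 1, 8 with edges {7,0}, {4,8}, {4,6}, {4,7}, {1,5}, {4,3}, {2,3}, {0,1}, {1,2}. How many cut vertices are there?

2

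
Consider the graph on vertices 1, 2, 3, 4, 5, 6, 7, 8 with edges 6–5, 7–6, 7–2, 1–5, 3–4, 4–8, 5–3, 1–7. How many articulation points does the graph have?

4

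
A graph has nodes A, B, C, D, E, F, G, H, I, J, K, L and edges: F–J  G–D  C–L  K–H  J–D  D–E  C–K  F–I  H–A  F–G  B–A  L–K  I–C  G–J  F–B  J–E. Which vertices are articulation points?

F

Removing F increases the component count from 1 to 2, so F is a cut vertex.
By contrast removing H leaves 1 component; it is not a cut vertex. No other vertex is a cut vertex either.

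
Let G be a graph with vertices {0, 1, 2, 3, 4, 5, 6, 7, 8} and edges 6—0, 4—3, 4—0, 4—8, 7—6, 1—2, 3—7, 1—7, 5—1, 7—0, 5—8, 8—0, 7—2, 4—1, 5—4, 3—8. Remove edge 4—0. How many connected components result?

1

4 and 0 are still connected via 4-8-0, so the component count stays at 1.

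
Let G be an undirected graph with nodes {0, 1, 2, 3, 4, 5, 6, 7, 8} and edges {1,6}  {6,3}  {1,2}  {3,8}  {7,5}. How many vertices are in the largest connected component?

5

0 is isolated — a component by itself.
4 is isolated — a component by itself.
Starting from 5 we can reach 5, 7. That is one component of size 2.
Starting from 1 we can reach 1, 2, 3, 6, 8. That is one component of size 5.
The largest has 5 vertices.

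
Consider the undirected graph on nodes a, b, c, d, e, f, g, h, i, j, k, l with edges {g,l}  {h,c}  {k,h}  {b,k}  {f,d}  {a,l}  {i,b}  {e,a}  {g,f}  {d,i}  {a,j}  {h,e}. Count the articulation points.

2

Removing a increases the component count from 1 to 2, so a is a cut vertex.
Removing h increases the component count from 1 to 2, so h is a cut vertex.
By contrast removing l leaves 1 component; it is not a cut vertex. No other vertex is a cut vertex either.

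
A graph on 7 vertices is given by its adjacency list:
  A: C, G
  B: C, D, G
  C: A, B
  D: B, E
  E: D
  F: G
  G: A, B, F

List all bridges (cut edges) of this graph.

The edges on the cycle A-G-B-C-A are not bridges since each lies on that cycle.
But removing G-F disconnects G from F; removing B-D disconnects B from D; removing D-E disconnects D from E — these are bridges.

B-D, D-E, F-G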